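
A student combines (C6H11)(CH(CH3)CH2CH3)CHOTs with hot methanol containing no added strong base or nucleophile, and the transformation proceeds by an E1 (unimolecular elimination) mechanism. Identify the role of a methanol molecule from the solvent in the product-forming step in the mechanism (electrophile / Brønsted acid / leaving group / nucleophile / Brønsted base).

Brønsted base

Step 3: A weak base (a methanol molecule from the solvent) removes a proton from a carbon adjacent to the cationic centre; the electrons of that C–H bond become the new π(C=C) bond, giving the alkene.
A methanol molecule from the solvent in the product-forming step accepts a proton in a proton-transfer step — a Brønsted base.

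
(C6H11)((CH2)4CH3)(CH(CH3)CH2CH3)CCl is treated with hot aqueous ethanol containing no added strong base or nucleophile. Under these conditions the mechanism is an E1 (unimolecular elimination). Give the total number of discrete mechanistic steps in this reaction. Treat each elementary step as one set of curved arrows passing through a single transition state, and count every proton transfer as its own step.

Step 1: Ionisation: the C–Cl σ-bond cleaves heterolytically; both bonding electrons depart with Cl⁻, leaving a tertiary carbocation at the α-carbon.
(No 1,2-shift: no single shift to an adjacent carbon would give a more stable cation.)
Step 2: A water (or ethanol) molecule (solvent) deprotonates a β-carbon; as the C–H bond breaks, those electrons form the new alkene π bond.
Total: 2 elementary steps.

2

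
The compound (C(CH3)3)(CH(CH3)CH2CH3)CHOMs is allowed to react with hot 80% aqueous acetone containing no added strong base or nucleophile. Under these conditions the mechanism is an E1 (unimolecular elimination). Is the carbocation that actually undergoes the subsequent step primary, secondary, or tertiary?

Step 1: The C–O bond breaks with both electrons going to the mesylate; MsO⁻ leaves and a secondary carbocation remains.
Step 2: A 1,2-hydride shift from the adjacent sec-butyl carbon moves the positive charge from the secondary centre to an adjacent carbon, generating a more stable tertiary carbocation.
The cation rearranges from secondary to tertiary via a 1,2-hydride shift from the adjacent sec-butyl carbon; the tertiary cation is what reacts next.

tertiary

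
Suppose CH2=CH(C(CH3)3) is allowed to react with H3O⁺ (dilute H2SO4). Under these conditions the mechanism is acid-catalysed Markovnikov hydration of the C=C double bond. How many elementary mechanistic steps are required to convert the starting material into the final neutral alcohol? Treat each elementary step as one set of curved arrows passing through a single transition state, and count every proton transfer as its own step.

4

Step 1: Electrophilic addition begins with the π(C=C) electrons forming a bond to the proton of H3O⁺. Following Markovnikov's rule, the resulting cation is secondary. H2O is released.
Step 2: Carbocation rearrangement: a 1,2-methyl shift from the adjacent tert-butyl carbon converts the initially-formed secondary cation into the more stable tertiary cation.
Step 3: A lone pair on the oxygen of H2O attacks the carbocation, forming a C–O bond and an oxonium ion (a protonated alcohol).
Step 4: Proton transfer from the O–H of the oxonium ion to H2O completes the catalytic cycle and yields the alcohol.
Total: 4 elementary steps.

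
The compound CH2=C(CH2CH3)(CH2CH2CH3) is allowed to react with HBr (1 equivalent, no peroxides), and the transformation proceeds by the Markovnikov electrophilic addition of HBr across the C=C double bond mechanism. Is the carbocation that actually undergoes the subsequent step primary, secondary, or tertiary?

Step 1: Electrophilic addition begins with the π(C=C) electrons forming a bond to the proton of HBr. Following Markovnikov's rule, the resulting cation is tertiary. The H–Br bond breaks heterolytically, releasing Br⁻.
No single 1,2-shift to an adjacent carbon would give a more-substituted cation, so no rearrangement occurs.

tertiary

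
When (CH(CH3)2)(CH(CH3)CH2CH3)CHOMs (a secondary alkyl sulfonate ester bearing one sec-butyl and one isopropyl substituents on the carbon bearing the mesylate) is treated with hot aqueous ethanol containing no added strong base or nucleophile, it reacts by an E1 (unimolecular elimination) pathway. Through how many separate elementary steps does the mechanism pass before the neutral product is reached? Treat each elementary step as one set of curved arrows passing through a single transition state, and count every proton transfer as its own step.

3

Step 1: Rate-determining heterolysis of the C–O bond gives MsO⁻ and a secondary carbocation.
Step 2: Carbocation rearrangement: a 1,2-hydride shift from the adjacent sec-butyl carbon converts the initially-formed secondary cation into the more stable tertiary cation.
Step 3: Loss of a β-proton to a water (or ethanol) molecule of the solvent: the C–H bonding pair collapses toward the cationic carbon to form the C=C π bond, yielding the alkene.
Total: 3 elementary steps.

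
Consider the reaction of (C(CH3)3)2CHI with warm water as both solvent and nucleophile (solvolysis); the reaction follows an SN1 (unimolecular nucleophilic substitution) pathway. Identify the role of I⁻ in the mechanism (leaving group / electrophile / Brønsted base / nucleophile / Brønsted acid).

Step 1: Rate-determining heterolysis of the C–I bond gives I⁻ and a secondary carbocation.
I⁻ departs with both electrons of the breaking σ-bond — that is the definition of a leaving group.

leaving group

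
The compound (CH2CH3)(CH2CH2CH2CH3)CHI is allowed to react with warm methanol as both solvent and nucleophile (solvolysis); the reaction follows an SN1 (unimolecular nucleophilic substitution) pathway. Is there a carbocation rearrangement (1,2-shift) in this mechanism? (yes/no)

The first-formed carbocation is secondary.
No single 1,2-shift to an adjacent carbon would produce a more-substituted cation than the one already present, so no rearrangement occurs.

no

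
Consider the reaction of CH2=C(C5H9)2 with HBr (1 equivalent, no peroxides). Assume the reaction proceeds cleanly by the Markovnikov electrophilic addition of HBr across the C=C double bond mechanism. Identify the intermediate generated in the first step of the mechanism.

tertiary carbocation

Step 1: Electrophilic addition begins with the π(C=C) electrons forming a bond to the proton of HBr. Following Markovnikov's rule, the resulting cation is tertiary. The H–Br bond breaks heterolytically, releasing Br⁻.
After step 1 the species present is a tertiary carbocation.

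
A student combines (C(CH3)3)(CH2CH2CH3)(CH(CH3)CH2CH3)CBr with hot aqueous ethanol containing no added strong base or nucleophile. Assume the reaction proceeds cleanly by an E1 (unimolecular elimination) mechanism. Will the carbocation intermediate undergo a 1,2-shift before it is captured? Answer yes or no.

no

The first-formed carbocation is tertiary.
No single 1,2-shift to an adjacent carbon would produce a more-substituted cation than the one already present, so no rearrangement occurs.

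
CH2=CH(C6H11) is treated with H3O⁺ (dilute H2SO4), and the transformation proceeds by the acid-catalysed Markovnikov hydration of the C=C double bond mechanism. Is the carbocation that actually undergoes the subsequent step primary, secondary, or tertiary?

Step 1: Protonation of the alkene by H3O⁺: the π bond acts as the nucleophile and picks up H⁺, giving the more stable (Markovnikov) secondary carbocation. H2O is released.
Step 2: A 1,2-hydride shift from the adjacent cyclohexyl carbon moves the positive charge from the secondary centre to an adjacent carbon, generating a more stable tertiary carbocation.
The cation rearranges from secondary to tertiary via a 1,2-hydride shift from the adjacent cyclohexyl carbon; the tertiary cation is what reacts next.

tertiary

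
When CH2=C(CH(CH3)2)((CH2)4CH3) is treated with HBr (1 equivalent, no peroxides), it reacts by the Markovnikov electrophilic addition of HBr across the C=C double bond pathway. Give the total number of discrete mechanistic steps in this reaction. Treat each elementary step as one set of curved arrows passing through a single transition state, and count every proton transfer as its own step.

2

Step 1: Electrophilic addition begins with the π(C=C) electrons forming a bond to the proton of HBr. Following Markovnikov's rule, the resulting cation is tertiary. The H–Br bond breaks heterolytically, releasing Br⁻.
(No 1,2-shift: no single shift to an adjacent carbon would give a more stable cation.)
Step 2: The Br⁻ anion donates a lone pair to the carbocation, forming the new C–Br σ-bond and giving the neutral alkyl halide.
Total: 2 elementary steps.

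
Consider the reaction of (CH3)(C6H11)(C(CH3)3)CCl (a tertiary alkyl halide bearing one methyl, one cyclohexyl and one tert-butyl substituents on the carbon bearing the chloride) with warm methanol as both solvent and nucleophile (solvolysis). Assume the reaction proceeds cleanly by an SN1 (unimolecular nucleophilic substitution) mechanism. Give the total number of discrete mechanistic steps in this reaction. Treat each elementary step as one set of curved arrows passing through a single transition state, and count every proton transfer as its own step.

Step 1: Unassisted departure of Cl⁻ (taking the C–Cl bonding pair) generates a tertiary carbocation.
(No 1,2-shift: no single shift to an adjacent carbon would give a more stable cation.)
Step 2: CH3OH donates an oxygen lone pair into the empty p orbital of the cation, giving a protonated ether (an oxonium ion).
Step 3: A second solvent molecule removes the proton on oxygen, giving the neutral ether product.
Total: 3 elementary steps.

3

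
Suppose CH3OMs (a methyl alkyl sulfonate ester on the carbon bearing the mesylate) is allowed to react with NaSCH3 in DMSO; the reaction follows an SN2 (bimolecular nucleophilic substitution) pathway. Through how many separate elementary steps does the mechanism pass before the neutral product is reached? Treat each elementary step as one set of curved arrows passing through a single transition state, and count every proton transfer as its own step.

1

Step 1: Backside attack by CH3S⁻ on the carbon bearing the mesylate: the new C–S bond forms as the C–O bond breaks, with Walden inversion at carbon.
Total: 1 elementary step.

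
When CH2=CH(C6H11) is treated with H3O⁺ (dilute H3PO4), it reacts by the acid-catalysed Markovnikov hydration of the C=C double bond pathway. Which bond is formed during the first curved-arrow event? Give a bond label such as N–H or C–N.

Step 1: The π electrons of the C=C bond attack a proton of H3O⁺; Markovnikov addition places the new C–H on the less-substituted alkene carbon, so the positive charge ends up on the more-substituted carbon — a secondary carbocation. H2O is released.
The bond formed in this step is the C–H bond.

C–H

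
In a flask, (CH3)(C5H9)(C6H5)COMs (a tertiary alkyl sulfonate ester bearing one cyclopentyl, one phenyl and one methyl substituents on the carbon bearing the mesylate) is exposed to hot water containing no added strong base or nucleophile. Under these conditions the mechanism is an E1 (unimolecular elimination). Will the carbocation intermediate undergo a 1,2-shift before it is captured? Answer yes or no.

The first-formed carbocation is tertiary.
No single 1,2-shift to an adjacent carbon would produce a more-substituted cation than the one already present, so no rearrangement occurs.

no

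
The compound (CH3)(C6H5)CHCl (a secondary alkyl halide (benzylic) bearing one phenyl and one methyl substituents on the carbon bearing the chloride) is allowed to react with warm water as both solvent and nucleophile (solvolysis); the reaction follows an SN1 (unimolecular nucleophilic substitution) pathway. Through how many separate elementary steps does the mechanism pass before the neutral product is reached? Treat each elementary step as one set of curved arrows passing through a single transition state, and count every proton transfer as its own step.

Step 1: Unassisted departure of Cl⁻ (taking the C–Cl bonding pair) generates a secondary carbocation.
(No 1,2-shift: no single shift to an adjacent carbon would give a more stable cation.)
Step 2: Nucleophilic capture: the oxygen of H2O bonds to the cationic carbon, producing an oxonium-ion intermediate.
Step 3: Deprotonation of the oxonium oxygen by solvent water yields the neutral alcohol.
Total: 3 elementary steps.

3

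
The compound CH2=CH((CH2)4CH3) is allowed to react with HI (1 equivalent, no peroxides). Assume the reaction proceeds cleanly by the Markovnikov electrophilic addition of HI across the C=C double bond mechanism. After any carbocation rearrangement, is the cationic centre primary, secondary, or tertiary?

Step 1: Protonation of the alkene by HI: the π bond acts as the nucleophile and picks up H⁺, giving the more stable (Markovnikov) secondary carbocation. The H–I bond breaks heterolytically, releasing I⁻.
No single 1,2-shift to an adjacent carbon would give a more-substituted cation, so no rearrangement occurs.

secondary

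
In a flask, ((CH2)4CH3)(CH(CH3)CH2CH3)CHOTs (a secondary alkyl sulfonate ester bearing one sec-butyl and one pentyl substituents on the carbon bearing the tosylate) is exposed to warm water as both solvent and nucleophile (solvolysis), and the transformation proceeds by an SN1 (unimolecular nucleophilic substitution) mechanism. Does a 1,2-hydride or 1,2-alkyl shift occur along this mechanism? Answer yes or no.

The first-formed carbocation is secondary.
The adjacent sec-butyl carbon already bears 2 other carbon substituents and has a hydrogen to migrate; after a 1,2-hydride shift from that carbon the positive charge sits on a tertiary centre.
Tertiary is more stable than secondary, so the shift occurs.

yes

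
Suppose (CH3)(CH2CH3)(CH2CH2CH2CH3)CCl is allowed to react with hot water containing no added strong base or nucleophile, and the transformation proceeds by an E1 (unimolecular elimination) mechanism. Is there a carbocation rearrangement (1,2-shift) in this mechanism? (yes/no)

The first-formed carbocation is tertiary.
No single 1,2-shift to an adjacent carbon would produce a more-substituted cation than the one already present, so no rearrangement occurs.

no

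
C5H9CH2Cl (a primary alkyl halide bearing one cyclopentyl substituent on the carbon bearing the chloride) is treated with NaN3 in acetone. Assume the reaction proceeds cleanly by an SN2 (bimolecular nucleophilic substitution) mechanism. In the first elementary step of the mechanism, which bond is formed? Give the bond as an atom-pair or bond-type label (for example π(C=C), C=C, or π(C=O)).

C–N

Step 1: N3⁻ attacks the back face of the α-carbon while Cl⁻ departs with the C–Cl bonding pair — a single concerted displacement through a pentacoordinate transition state.
The bond formed in this step is the C–N bond.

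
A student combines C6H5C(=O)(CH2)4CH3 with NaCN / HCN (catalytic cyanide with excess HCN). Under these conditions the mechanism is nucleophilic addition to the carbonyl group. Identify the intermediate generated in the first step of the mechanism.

Step 1: CN⁻ attacks the sp² carbonyl carbon; the C=O π bond breaks and the electrons end up as a lone pair on the alkoxide oxygen of the tetrahedral intermediate.
After step 1 the species present is a tetrahedral alkoxide intermediate.

tetrahedral alkoxide intermediate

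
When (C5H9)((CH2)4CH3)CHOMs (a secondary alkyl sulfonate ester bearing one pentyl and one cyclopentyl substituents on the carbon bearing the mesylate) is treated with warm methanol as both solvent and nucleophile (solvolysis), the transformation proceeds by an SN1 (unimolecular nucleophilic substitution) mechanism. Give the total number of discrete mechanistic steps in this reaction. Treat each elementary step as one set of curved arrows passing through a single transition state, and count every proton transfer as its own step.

4

Step 1: The C–O bond breaks with both electrons going to the mesylate; MsO⁻ leaves and a secondary carbocation remains.
Step 2: A hydride (H with its bonding pair) migrates from the adjacent cyclopentyl carbon to the cationic centre — a 1,2-hydride shift — upgrading the secondary cation to a tertiary one.
Step 3: Nucleophilic capture: the oxygen of CH3OH bonds to the cationic carbon, producing an oxonium-ion intermediate.
Step 4: Deprotonation of the oxonium oxygen by solvent methanol yields the neutral ether.
Total: 4 elementary steps.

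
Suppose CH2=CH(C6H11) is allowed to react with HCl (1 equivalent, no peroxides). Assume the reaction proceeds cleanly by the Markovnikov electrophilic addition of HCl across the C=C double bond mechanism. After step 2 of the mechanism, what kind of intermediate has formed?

tertiary carbocation

Step 1: Protonation of the alkene by HCl: the π bond acts as the nucleophile and picks up H⁺, giving the more stable (Markovnikov) secondary carbocation. The H–Cl bond breaks heterolytically, releasing Cl⁻.
Step 2: A 1,2-hydride shift from the adjacent cyclohexyl carbon moves the positive charge from the secondary centre to an adjacent carbon, generating a more stable tertiary carbocation.
After step 2 the species present is a tertiary carbocation.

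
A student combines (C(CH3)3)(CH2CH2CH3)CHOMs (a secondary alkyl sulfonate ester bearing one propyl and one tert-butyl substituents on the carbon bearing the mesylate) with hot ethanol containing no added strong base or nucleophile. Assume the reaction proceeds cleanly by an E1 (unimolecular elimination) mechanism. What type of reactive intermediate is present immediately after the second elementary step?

Step 1: Ionisation: the C–O σ-bond cleaves heterolytically; both bonding electrons depart with MsO⁻, leaving a secondary carbocation at the α-carbon.
Step 2: A methyl group with its bonding pair migrates from the adjacent tert-butyl carbon to the cationic centre — a 1,2-methyl shift — upgrading the secondary cation to a tertiary one.
After step 2 the species present is a tertiary carbocation.

tertiary carbocation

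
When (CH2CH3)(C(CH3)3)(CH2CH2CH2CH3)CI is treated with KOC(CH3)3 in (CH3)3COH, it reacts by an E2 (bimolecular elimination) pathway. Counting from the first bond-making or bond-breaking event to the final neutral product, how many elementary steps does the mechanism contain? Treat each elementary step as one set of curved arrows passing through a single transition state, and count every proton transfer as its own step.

Step 1: In one step, (CH3)3CO⁻ pulls off a β-proton, the C–I bond cleaves, and a C=C double bond forms between the α- and β-carbons (E2, anti elimination).
Total: 1 elementary step.

1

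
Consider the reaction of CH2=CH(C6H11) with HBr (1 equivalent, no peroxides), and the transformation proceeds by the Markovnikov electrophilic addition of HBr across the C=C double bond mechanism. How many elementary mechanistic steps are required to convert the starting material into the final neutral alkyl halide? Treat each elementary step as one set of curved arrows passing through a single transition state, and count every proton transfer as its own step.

3

Step 1: Electrophilic addition begins with the π(C=C) electrons forming a bond to the proton of HBr. Following Markovnikov's rule, the resulting cation is secondary. The H–Br bond breaks heterolytically, releasing Br⁻.
Step 2: Carbocation rearrangement: a 1,2-hydride shift from the adjacent cyclohexyl carbon converts the initially-formed secondary cation into the more stable tertiary cation.
Step 3: The Br⁻ anion donates a lone pair to the carbocation, forming the new C–Br σ-bond and giving the neutral alkyl halide.
Total: 3 elementary steps.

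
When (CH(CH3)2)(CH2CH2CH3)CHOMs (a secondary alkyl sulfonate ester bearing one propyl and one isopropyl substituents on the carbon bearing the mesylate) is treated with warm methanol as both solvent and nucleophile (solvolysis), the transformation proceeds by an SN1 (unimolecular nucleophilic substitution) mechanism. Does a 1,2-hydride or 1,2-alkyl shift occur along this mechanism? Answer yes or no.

The first-formed carbocation is secondary.
The adjacent isopropyl carbon already bears 2 other carbon substituents and has a hydrogen to migrate; after a 1,2-hydride shift from that carbon the positive charge sits on a tertiary centre.
Tertiary is more stable than secondary, so the shift occurs.

yes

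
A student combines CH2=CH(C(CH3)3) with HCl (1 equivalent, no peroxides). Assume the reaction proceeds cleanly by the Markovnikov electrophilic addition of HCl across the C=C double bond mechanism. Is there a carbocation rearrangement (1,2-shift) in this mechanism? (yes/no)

yes

The first-formed carbocation is secondary.
The adjacent tert-butyl carbon has no hydrogen but bears methyl groups; migration of one methyl with its bonding pair (a 1,2-methyl shift) places the charge on a tertiary centre.
Tertiary is more stable than secondary, so the shift occurs.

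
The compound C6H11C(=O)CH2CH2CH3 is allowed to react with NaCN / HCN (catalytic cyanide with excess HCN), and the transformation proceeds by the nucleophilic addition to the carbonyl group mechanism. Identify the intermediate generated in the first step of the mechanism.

Step 1: A lone pair / filled orbital on CN⁻ attacks the electrophilic carbonyl carbon; the π(C=O) electrons shift onto oxygen, producing a tetrahedral alkoxide intermediate.
After step 1 the species present is a tetrahedral alkoxide intermediate.

tetrahedral alkoxide intermediate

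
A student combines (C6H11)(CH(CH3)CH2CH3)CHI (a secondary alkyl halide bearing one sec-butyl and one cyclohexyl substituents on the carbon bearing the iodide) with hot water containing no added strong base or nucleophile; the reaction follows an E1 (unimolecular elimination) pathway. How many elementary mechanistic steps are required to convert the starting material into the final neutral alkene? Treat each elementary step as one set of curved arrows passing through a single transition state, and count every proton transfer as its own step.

Step 1: The C–I bond breaks with both electrons going to the iodide; I⁻ leaves and a secondary carbocation remains.
Step 2: A hydride (H with its bonding pair) migrates from the adjacent sec-butyl carbon to the cationic centre — a 1,2-hydride shift — upgrading the secondary cation to a tertiary one.
Step 3: A weak base (a water molecule from the solvent) removes a proton from a carbon adjacent to the cationic centre; the electrons of that C–H bond become the new π(C=C) bond, giving the alkene.
Total: 3 elementary steps.

3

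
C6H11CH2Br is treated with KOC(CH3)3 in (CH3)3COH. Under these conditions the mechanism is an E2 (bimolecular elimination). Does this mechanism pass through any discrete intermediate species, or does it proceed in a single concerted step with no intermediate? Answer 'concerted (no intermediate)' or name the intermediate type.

The strong base (CH3)3CO⁻ removes a β-hydrogen; in the same concerted event the electrons of the breaking C–H bond form the new π(C=C) bond and the C–Br σ-bond breaks, expelling Br⁻. Anti-periplanar geometry; one transition state.
All bond changes occur in one transition state; no discrete intermediate is formed.

concerted (no intermediate)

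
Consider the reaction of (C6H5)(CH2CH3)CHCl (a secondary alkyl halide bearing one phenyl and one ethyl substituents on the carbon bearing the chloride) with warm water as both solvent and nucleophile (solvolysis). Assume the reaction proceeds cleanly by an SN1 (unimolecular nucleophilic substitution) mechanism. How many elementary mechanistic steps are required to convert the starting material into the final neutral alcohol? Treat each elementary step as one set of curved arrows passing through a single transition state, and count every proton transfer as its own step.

3

Step 1: Ionisation: the C–Cl σ-bond cleaves heterolytically; both bonding electrons depart with Cl⁻, leaving a secondary carbocation at the α-carbon.
(No 1,2-shift: no single shift to an adjacent carbon would give a more stable cation.)
Step 2: A lone pair on the oxygen of H2O attacks the carbocation, forming a new C–O σ-bond and an oxonium ion.
Step 3: A second solvent molecule removes the proton on oxygen, giving the neutral alcohol product.
Total: 3 elementary steps.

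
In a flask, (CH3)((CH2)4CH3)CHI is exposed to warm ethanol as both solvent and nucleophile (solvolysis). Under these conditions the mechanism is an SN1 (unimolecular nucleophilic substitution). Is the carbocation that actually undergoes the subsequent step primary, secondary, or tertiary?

Step 1: Unassisted departure of I⁻ (taking the C–I bonding pair) generates a secondary carbocation.
No single 1,2-shift to an adjacent carbon would give a more-substituted cation, so no rearrangement occurs.

secondary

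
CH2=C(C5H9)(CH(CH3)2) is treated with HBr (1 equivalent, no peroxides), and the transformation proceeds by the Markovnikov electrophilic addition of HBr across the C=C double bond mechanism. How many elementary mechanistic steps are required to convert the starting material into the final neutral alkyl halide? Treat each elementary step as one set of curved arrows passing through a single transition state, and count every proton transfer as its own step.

Step 1: The π electrons of the C=C bond attack a proton of HBr; Markovnikov addition places the new C–H on the less-substituted alkene carbon, so the positive charge ends up on the more-substituted carbon — a tertiary carbocation. The H–Br bond breaks heterolytically, releasing Br⁻.
(No 1,2-shift: no single shift to an adjacent carbon would give a more stable cation.)
Step 2: The Br⁻ anion donates a lone pair to the carbocation, forming the new C–Br σ-bond and giving the neutral alkyl halide.
Total: 2 elementary steps.

2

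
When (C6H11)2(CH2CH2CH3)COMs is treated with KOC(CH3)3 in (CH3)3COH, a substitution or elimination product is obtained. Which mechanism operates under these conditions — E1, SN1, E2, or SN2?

E2

Conditions: a strong/bulky base with a tertiary substrate bearing a β-hydrogen.
These conditions are the textbook signature of the E2 pathway.
A strong (often hindered) base removes a β-H in concert with loss of the leaving group — bimolecular elimination.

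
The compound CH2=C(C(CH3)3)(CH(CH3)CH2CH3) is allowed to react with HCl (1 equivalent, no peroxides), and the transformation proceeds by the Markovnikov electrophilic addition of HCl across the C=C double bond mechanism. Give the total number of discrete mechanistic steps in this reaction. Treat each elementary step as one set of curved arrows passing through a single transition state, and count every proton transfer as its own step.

Step 1: The π electrons of the C=C bond attack a proton of HCl; Markovnikov addition places the new C–H on the less-substituted alkene carbon, so the positive charge ends up on the more-substituted carbon — a tertiary carbocation. The H–Cl bond breaks heterolytically, releasing Cl⁻.
(No 1,2-shift: no single shift to an adjacent carbon would give a more stable cation.)
Step 2: Cl⁻ captures the cation: a lone pair on Cl⁻ fills the empty p orbital, producing the alkyl halide product.
Total: 2 elementary steps.

2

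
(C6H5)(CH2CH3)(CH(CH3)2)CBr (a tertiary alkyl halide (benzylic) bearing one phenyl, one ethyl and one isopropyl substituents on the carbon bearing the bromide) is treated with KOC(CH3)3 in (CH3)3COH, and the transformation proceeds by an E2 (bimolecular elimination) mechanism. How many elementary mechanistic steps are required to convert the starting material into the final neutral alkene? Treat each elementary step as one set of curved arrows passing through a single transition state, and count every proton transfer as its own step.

Step 1: In one step, (CH3)3CO⁻ pulls off a β-proton, the C–Br bond cleaves, and a C=C double bond forms between the α- and β-carbons (E2, anti elimination).
Total: 1 elementary step.

1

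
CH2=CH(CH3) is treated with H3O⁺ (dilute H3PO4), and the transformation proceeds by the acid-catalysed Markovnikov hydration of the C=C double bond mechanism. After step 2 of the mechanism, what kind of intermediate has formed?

Step 1: Electrophilic addition begins with the π(C=C) electrons forming a bond to the proton of H3O⁺. Following Markovnikov's rule, the resulting cation is secondary. H2O is released.
Step 2: Water acts as the nucleophile: an oxygen lone pair bonds to the cationic carbon, giving an oxonium-ion intermediate.
After step 2 the species present is an oxonium ion.

oxonium ion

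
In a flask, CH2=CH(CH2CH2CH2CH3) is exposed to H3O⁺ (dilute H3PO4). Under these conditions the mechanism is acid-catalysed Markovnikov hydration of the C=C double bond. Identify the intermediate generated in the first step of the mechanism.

secondary carbocation

Step 1: Electrophilic addition begins with the π(C=C) electrons forming a bond to the proton of H3O⁺. Following Markovnikov's rule, the resulting cation is secondary. H2O is released.
After step 1 the species present is a secondary carbocation.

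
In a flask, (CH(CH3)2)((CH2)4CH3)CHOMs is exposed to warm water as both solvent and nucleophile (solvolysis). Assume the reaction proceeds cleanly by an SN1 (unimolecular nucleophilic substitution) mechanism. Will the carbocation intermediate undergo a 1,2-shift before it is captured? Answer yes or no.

The first-formed carbocation is secondary.
The adjacent isopropyl carbon already bears 2 other carbon substituents and has a hydrogen to migrate; after a 1,2-hydride shift from that carbon the positive charge sits on a tertiary centre.
Tertiary is more stable than secondary, so the shift occurs.

yes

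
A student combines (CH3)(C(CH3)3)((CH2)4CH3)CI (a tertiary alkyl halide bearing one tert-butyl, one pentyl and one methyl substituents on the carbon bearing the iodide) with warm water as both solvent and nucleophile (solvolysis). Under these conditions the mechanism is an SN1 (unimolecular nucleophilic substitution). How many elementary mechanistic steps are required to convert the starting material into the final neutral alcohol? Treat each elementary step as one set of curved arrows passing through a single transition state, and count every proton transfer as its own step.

Step 1: The C–I bond breaks with both electrons going to the iodide; I⁻ leaves and a tertiary carbocation remains.
(No 1,2-shift: no single shift to an adjacent carbon would give a more stable cation.)
Step 2: A lone pair on the oxygen of H2O attacks the carbocation, forming a new C–O σ-bond and an oxonium ion.
Step 3: Proton transfer from the O–H of the oxonium ion to a solvent molecule delivers the neutral alcohol.
Total: 3 elementary steps.

3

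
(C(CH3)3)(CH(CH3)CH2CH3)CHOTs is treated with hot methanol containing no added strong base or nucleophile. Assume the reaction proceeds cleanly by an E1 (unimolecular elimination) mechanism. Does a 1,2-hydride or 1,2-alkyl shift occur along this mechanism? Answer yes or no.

The first-formed carbocation is secondary.
The adjacent sec-butyl carbon already bears 2 other carbon substituents and has a hydrogen to migrate; after a 1,2-hydride shift from that carbon the positive charge sits on a tertiary centre.
Tertiary is more stable than secondary, so the shift occurs.

yes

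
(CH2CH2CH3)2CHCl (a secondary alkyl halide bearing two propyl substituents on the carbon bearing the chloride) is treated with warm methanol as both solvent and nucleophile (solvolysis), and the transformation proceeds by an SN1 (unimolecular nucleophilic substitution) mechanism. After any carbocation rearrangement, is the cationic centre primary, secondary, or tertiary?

secondary

Step 1: Rate-determining heterolysis of the C–Cl bond gives Cl⁻ and a secondary carbocation.
No single 1,2-shift to an adjacent carbon would give a more-substituted cation, so no rearrangement occurs.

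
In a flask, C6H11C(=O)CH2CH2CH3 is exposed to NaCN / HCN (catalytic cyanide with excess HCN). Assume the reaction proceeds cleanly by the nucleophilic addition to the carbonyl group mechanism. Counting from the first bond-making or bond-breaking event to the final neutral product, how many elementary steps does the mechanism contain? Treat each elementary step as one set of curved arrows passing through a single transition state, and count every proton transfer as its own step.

Step 1: Nucleophilic addition: CN⁻ adds to the carbonyl carbon, pushing the π(C=O) electron pair onto oxygen and giving a tetrahedral alkoxide.
Step 2: Proton transfer from HCN to the alkoxide furnishes a cyanohydrin (and releases another CN⁻ to continue the reaction).
Total: 2 elementary steps.

2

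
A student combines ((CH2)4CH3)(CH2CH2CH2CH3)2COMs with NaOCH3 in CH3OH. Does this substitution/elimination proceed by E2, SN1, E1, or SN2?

Conditions: a strong base with a tertiary substrate bearing a β-hydrogen.
These conditions are the textbook signature of the E2 pathway.
A strong (often hindered) base removes a β-H in concert with loss of the leaving group — bimolecular elimination.

E2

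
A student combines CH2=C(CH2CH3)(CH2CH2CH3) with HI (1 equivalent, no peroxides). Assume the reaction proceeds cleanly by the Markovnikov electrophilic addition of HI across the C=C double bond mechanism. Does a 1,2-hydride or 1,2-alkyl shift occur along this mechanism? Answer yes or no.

The first-formed carbocation is tertiary.
No single 1,2-shift to an adjacent carbon would produce a more-substituted cation than the one already present, so no rearrangement occurs.

no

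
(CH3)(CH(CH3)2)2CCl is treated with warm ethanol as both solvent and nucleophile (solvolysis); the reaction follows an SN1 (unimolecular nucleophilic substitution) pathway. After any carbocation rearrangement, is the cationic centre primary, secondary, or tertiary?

Step 1: Rate-determining heterolysis of the C–Cl bond gives Cl⁻ and a tertiary carbocation.
No single 1,2-shift to an adjacent carbon would give a more-substituted cation, so no rearrangement occurs.

tertiary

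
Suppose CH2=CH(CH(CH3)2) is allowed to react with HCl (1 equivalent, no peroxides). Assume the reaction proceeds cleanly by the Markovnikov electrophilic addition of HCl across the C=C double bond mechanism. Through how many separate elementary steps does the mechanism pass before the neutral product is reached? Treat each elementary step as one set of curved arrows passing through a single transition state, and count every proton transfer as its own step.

3

Step 1: Protonation of the alkene by HCl: the π bond acts as the nucleophile and picks up H⁺, giving the more stable (Markovnikov) secondary carbocation. The H–Cl bond breaks heterolytically, releasing Cl⁻.
Step 2: A 1,2-hydride shift from the adjacent isopropyl carbon moves the positive charge from the secondary centre to an adjacent carbon, generating a more stable tertiary carbocation.
Step 3: Nucleophilic attack by Cl⁻ on the carbocation completes the addition, giving R–Cl.
Total: 3 elementary steps.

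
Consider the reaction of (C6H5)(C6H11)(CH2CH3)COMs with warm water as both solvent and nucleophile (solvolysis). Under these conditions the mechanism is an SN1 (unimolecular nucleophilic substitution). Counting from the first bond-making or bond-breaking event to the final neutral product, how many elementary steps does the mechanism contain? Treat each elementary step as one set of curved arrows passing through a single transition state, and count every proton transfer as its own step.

3

Step 1: Ionisation: the C–O σ-bond cleaves heterolytically; both bonding electrons depart with MsO⁻, leaving a tertiary carbocation at the α-carbon.
(No 1,2-shift: no single shift to an adjacent carbon would give a more stable cation.)
Step 2: A lone pair on the oxygen of H2O attacks the carbocation, forming a new C–O σ-bond and an oxonium ion.
Step 3: Deprotonation of the oxonium oxygen by solvent water yields the neutral alcohol.
Total: 3 elementary steps.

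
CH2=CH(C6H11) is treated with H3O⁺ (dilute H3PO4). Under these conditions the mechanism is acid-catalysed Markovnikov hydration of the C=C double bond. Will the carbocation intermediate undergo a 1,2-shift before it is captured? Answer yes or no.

yes

The first-formed carbocation is secondary.
The adjacent cyclohexyl carbon already bears 2 other carbon substituents and has a hydrogen to migrate; after a 1,2-hydride shift from that carbon the positive charge sits on a tertiary centre.
Tertiary is more stable than secondary, so the shift occurs.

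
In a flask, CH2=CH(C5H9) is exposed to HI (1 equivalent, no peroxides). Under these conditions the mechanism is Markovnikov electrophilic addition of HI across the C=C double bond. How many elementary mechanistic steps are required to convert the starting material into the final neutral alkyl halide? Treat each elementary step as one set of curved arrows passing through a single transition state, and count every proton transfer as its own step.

Step 1: The π electrons of the C=C bond attack a proton of HI; Markovnikov addition places the new C–H on the less-substituted alkene carbon, so the positive charge ends up on the more-substituted carbon — a secondary carbocation. The H–I bond breaks heterolytically, releasing I⁻.
Step 2: Carbocation rearrangement: a 1,2-hydride shift from the adjacent cyclopentyl carbon converts the initially-formed secondary cation into the more stable tertiary cation.
Step 3: The I⁻ anion donates a lone pair to the carbocation, forming the new C–I σ-bond and giving the neutral alkyl halide.
Total: 3 elementary steps.

3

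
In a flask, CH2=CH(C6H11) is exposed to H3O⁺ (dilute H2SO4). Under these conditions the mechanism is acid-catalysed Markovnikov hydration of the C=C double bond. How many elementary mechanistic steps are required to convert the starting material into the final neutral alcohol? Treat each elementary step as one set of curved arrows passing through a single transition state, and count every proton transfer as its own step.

4

Step 1: Protonation of the alkene by H3O⁺: the π bond acts as the nucleophile and picks up H⁺, giving the more stable (Markovnikov) secondary carbocation. H2O is released.
Step 2: A hydride (H with its bonding pair) migrates from the adjacent cyclohexyl carbon to the cationic centre — a 1,2-hydride shift — upgrading the secondary cation to a tertiary one.
Step 3: Water acts as the nucleophile: an oxygen lone pair bonds to the cationic carbon, giving an oxonium-ion intermediate.
Step 4: Deprotonation of the oxonium ion by a water molecule delivers the neutral alcohol and regenerates the acid catalyst.
Total: 4 elementary steps.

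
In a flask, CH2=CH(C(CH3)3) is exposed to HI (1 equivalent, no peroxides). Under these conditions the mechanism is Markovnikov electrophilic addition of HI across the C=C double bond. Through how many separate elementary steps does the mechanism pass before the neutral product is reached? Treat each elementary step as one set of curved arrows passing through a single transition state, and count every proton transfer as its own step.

Step 1: The π electrons of the C=C bond attack a proton of HI; Markovnikov addition places the new C–H on the less-substituted alkene carbon, so the positive charge ends up on the more-substituted carbon — a secondary carbocation. The H–I bond breaks heterolytically, releasing I⁻.
Step 2: A 1,2-methyl shift from the adjacent tert-butyl carbon moves the positive charge from the secondary centre to an adjacent carbon, generating a more stable tertiary carbocation.
Step 3: Nucleophilic attack by I⁻ on the carbocation completes the addition, giving R–I.
Total: 3 elementary steps.

3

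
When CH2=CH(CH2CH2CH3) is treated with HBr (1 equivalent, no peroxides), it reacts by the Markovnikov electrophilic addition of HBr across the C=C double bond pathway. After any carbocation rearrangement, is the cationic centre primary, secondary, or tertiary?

secondary

Step 1: Protonation of the alkene by HBr: the π bond acts as the nucleophile and picks up H⁺, giving the more stable (Markovnikov) secondary carbocation. The H–Br bond breaks heterolytically, releasing Br⁻.
No single 1,2-shift to an adjacent carbon would give a more-substituted cation, so no rearrangement occurs.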